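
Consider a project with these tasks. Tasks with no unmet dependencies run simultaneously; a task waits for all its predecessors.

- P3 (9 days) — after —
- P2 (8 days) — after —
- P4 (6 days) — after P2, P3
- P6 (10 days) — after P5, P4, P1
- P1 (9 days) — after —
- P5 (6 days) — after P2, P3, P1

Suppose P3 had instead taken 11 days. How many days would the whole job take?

27

Actual critical path: P3→P4→P6 = 9+6+10 = 25 ⇒ 25 days.
Since P3 is critical, the +2 change carries straight to that chain (now 27 days).
No other chain overtakes it, so the finish is 27 days.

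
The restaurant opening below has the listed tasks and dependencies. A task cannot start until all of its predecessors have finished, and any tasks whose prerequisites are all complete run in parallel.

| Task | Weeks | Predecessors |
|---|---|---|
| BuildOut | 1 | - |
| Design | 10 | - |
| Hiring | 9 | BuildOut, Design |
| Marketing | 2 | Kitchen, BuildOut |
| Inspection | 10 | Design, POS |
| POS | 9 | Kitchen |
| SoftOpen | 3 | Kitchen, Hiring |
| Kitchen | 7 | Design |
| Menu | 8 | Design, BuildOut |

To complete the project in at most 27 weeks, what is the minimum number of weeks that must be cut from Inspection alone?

9

Current finish: 36 weeks; target: 27.
Inspection is on every critical path, so each week cut from Inspection cuts the finish by one (this holds down to a finish of 27).
Need 36 − 27 = 9 weeks off Inspection → Inspection becomes 1 week, finish becomes 27.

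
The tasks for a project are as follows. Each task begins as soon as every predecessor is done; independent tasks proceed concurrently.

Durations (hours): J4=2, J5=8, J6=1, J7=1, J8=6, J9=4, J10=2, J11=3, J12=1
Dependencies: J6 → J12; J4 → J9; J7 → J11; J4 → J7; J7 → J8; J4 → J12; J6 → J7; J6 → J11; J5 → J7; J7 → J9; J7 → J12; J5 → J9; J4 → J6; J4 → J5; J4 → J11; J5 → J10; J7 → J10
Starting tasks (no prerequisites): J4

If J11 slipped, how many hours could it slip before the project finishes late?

3

Critical path: J4→J5→J7→J8 = 2+8+1+6 = 17, so the finish is 17 hours.
Longest path through J11: 14 hours (earliest finish 14, latest finish 17).
So J11 can slip 17 − 14 = 3 hours.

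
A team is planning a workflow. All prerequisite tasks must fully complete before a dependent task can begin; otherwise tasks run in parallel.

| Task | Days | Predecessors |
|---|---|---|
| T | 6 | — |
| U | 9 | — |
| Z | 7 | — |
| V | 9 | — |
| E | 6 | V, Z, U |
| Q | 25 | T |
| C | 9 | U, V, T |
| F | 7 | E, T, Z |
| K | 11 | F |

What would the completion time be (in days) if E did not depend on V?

33

With the dependency in place, U→E→F→K = 9+6+7+11 = 33 sets the finish at 33 days.
Dropping V→E doesn't change E's earliest start (9); another predecessor still binds.
The longest chain is now U→E→F→K = 9+6+7+11 = 33, so the workflow takes 33 days.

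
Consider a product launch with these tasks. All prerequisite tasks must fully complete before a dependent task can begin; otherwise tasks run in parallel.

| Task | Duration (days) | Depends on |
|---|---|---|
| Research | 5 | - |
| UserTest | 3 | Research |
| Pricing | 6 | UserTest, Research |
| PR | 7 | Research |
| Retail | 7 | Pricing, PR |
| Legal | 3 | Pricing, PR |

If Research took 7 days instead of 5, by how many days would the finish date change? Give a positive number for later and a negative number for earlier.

2

As given, the longest chain is Research→UserTest→Pricing→Retail = 5+3+6+7 = 21, so the finish is 21 days.
Research lies on that path, so at 7 days the path becomes 23 days.
No other chain overtakes it, so the finish is 23 days.
Change in finish: 23 − 21 = +2 days.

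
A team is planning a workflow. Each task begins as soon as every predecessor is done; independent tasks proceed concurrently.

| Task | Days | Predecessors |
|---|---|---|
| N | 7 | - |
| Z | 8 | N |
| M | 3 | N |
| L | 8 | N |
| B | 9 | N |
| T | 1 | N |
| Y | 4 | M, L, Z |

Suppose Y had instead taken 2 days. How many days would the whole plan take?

As given, the longest chain is N→Z→Y = 7+8+4 = 19, so the finish is 19 days.
Since Y is critical, the -2 change carries straight to that chain (now 17 days).
That remains the longest chain; total 17 days.

17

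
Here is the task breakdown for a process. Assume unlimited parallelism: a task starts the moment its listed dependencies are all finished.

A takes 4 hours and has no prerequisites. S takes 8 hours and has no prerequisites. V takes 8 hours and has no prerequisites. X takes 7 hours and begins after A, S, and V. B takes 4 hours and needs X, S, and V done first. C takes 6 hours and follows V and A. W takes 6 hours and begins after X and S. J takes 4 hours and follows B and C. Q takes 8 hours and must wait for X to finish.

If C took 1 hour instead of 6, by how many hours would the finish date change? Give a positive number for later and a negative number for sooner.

0

Actual critical path: S→X→B→J = 8+7+4+4 = 23 ⇒ 23 hours.
C has 5 hours of float (longest path through it is 18).
No other chain overtakes it, so the finish is 23 hours.
Change in finish: 23 − 23 = +0 hours.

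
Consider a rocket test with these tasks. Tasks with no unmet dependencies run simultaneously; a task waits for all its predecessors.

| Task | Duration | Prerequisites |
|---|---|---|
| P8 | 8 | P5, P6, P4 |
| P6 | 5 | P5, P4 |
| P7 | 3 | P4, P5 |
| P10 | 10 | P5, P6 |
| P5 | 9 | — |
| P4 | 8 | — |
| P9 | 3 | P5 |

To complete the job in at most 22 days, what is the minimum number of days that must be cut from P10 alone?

Current finish: 24 days; target: 22.
P10 is on every critical path, so each day cut from P10 cuts the finish by one (this holds down to a finish of 22).
Need 24 − 22 = 2 days off P10 → P10 becomes 8 days, finish becomes 22.

2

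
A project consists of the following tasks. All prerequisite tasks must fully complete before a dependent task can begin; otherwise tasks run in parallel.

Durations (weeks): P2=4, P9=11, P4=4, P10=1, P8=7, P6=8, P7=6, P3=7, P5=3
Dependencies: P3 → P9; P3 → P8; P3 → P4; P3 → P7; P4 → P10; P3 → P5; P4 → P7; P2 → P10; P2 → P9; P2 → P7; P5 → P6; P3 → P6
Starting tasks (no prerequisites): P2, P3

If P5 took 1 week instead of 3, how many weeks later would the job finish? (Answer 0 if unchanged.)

Baseline: P3→P5→P6 = 7+3+8 = 18 → 18 weeks.
Since P5 is critical, the -2 change carries straight to that chain (now 16 weeks).
New critical path: P3→P9 = 7+11 = 18 ⇒ 18 weeks.
Change in finish: 18 − 18 = +0 weeks.

0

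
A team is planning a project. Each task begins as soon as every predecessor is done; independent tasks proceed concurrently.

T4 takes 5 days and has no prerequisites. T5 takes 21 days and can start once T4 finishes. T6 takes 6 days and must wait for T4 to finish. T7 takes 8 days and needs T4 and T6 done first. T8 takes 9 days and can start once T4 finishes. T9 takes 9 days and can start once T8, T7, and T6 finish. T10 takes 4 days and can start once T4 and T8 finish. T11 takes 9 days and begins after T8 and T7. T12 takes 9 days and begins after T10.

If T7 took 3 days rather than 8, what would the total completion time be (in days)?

27

Baseline: T4→T6→T7→T9 = 5+6+8+9 = 28 → 28 days.
T7 is on the critical path; changing it to 3 makes that path 23 days.
New critical path: T4→T8→T10→T12 = 5+9+4+9 = 27 ⇒ 27 days.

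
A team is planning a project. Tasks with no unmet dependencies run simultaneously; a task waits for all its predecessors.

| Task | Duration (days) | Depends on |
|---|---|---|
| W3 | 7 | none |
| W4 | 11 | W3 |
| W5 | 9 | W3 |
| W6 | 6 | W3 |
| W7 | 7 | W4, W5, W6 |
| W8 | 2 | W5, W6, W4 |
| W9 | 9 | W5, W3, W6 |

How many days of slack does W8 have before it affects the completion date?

W3→W4→W7 = 7+11+7 = 25 sets the makespan at 25 days.
The longest chain containing W8 totals 20 days.
Float = 25 − 20 = 5.

5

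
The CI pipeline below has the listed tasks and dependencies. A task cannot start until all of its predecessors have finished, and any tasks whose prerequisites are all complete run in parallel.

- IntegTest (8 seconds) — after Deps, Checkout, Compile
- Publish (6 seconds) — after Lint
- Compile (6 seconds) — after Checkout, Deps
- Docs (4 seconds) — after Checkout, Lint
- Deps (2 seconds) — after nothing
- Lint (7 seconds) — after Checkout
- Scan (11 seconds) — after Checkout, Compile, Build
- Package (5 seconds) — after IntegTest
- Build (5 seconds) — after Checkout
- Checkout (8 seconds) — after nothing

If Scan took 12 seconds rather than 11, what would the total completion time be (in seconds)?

The binding path is Checkout→Compile→IntegTest→Package = 8+6+8+5 = 27; finish at 27 seconds.
Scan is off the critical path — its longest chain is 25 seconds, giving 2 of slack.
The critical path is still Checkout→Compile→IntegTest→Package; finish is now 27 seconds.

27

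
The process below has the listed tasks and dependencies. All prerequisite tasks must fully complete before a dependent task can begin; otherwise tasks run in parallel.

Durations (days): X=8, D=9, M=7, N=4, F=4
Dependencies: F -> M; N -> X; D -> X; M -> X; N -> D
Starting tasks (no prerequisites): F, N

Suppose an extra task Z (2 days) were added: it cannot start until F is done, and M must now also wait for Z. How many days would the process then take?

Originally the process takes 21 days.
With Z inserted, M now waits for max(F, Z).
New critical path: F→Z→M→X = 4+2+7+8 = 21 ⇒ 21 days.

21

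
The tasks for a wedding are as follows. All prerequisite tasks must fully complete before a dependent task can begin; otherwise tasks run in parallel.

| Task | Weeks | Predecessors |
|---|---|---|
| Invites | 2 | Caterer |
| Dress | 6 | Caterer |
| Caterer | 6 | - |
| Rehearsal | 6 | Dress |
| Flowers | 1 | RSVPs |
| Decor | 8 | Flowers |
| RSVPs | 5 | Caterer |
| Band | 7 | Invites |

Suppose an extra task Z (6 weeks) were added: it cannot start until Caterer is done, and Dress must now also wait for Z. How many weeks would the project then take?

24

Originally the project takes 20 weeks.
With Z inserted, Dress now waits for max(Caterer, Z).
New critical path: Caterer→Z→Dress→Rehearsal = 6+6+6+6 = 24 ⇒ 24 weeks.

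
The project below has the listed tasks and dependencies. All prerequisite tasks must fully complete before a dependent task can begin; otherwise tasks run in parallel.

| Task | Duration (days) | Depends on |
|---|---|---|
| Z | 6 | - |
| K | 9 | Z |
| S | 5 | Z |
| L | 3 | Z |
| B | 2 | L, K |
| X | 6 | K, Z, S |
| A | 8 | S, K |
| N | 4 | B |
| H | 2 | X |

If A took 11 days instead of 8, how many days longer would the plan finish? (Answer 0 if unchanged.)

Baseline: Z→K→A = 6+9+8 = 23 → 23 days.
A lies on that path, so at 11 days the path becomes 26 days.
The critical path is still Z→K→A; finish is now 26 days.
Change in finish: 26 − 23 = +3 days.

3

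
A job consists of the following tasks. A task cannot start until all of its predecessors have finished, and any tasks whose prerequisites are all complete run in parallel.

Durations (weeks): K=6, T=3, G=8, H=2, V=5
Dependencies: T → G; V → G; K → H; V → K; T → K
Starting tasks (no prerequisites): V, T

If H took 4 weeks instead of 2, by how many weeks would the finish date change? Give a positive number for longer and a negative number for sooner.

Baseline: V→K→H = 5+6+2 = 13 → 13 weeks.
H lies on that path, so at 4 weeks the path becomes 15 weeks.
No other chain overtakes it, so the finish is 15 weeks.
Change in finish: 15 − 13 = +2 weeks.

2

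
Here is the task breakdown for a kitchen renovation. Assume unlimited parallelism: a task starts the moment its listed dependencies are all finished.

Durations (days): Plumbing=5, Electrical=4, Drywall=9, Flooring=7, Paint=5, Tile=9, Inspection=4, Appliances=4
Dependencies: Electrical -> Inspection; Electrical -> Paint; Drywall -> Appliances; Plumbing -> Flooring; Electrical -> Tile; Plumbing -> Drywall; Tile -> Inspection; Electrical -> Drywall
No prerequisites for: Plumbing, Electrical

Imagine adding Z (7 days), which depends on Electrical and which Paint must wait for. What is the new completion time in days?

18

Originally the kitchen renovation takes 18 days.
With Z inserted, Paint now waits for max(Electrical, Z).
New critical path: Plumbing→Drywall→Appliances = 5+9+4 = 18 ⇒ 18 days.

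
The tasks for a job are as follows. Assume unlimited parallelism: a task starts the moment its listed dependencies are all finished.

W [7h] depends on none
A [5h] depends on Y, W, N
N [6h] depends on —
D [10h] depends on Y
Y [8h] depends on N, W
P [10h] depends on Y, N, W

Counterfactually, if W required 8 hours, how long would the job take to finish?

26

The binding path is W→Y→P = 7+8+10 = 25; finish at 25 hours.
Since W is critical, the +1 change carries straight to that chain (now 26 hours).
No other chain overtakes it, so the finish is 26 hours.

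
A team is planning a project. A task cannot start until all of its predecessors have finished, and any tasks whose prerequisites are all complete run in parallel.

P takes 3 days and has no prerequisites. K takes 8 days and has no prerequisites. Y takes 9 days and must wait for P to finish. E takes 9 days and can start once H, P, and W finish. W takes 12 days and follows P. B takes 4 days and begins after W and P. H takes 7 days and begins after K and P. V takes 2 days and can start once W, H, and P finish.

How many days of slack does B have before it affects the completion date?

5

Critical path: K→H→E = 8+7+9 = 24, so the finish is 24 days.
The longest chain containing B totals 19 days.
Float = 24 − 19 = 5.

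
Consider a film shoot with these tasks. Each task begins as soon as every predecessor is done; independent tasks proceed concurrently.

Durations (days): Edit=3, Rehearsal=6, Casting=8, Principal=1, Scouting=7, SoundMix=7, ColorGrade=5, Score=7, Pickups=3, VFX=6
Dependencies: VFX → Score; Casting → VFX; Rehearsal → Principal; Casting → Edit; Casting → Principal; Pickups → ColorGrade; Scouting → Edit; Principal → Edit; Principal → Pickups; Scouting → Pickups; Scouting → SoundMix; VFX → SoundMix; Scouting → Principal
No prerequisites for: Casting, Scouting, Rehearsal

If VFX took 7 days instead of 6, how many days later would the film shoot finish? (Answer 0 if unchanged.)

The binding path is Casting→VFX→Score = 8+6+7 = 21; finish at 21 days.
VFX is on the critical path; changing it to 7 makes that path 22 days.
That remains the longest chain; total 22 days.
Change in finish: 22 − 21 = +1 days.

1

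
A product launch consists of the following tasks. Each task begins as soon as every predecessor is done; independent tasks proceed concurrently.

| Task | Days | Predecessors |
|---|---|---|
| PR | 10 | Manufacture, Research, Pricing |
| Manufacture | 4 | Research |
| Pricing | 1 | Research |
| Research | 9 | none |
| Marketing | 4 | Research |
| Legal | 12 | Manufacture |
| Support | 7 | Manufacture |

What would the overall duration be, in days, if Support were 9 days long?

25

Actual critical path: Research→Manufacture→Legal = 9+4+12 = 25 ⇒ 25 days.
The longest path through Support is only 20 days, so Support has float 5.
No other chain overtakes it, so the finish is 25 days.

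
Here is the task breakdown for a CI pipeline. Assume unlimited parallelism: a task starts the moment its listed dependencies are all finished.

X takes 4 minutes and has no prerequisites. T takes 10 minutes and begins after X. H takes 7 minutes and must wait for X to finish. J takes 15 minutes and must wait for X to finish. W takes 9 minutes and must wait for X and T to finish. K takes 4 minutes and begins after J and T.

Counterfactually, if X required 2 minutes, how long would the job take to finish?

Critical path before the change: X→T→W = 4+10+9 = 23 giving 23 minutes.
X lies on that path, so at 2 minutes the path becomes 21 minutes.
The critical path is still X→T→W; finish is now 21 minutes.

21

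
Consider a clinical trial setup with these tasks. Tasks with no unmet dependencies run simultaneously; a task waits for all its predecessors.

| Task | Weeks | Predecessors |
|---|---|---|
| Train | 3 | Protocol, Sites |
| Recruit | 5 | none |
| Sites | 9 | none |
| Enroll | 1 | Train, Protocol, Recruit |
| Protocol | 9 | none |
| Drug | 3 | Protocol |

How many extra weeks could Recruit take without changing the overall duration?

7

The longest chain is Protocol→Train→Enroll = 9+3+1 = 13; overall finish 13 weeks.
The longest chain containing Recruit totals 6 weeks.
So Recruit can slip 12 − 5 = 7 weeks.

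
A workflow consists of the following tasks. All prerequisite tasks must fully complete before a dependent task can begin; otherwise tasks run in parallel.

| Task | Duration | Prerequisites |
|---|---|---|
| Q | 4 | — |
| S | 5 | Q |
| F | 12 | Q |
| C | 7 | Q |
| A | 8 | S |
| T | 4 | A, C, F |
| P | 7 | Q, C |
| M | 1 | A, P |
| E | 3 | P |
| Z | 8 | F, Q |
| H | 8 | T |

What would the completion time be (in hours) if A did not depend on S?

28

Original critical path: Q→S→A→T→H = 4+5+8+4+8 = 29 ⇒ 29 hours.
Without S→A, A's earliest start moves from 9 to 0.
After: Q→F→T→H = 4+12+4+8 = 28 → 28 hours.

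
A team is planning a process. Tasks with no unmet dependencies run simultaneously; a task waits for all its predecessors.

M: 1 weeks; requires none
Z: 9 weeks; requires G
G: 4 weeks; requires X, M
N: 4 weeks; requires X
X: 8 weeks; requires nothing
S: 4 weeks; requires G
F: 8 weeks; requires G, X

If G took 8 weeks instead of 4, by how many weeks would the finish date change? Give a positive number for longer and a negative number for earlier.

Baseline: X→G→Z = 8+4+9 = 21 → 21 weeks.
G lies on that path, so at 8 weeks the path becomes 25 weeks.
The critical path is still X→G→Z; finish is now 25 weeks.
Change in finish: 25 − 21 = +4 weeks.

4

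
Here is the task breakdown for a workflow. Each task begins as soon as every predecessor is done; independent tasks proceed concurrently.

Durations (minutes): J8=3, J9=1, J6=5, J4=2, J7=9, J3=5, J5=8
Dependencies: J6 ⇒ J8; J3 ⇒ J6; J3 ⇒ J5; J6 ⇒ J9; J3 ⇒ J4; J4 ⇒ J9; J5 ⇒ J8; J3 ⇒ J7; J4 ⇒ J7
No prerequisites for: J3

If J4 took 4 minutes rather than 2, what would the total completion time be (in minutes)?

18

Baseline: J3→J4→J7 = 5+2+9 = 16 → 16 minutes.
Since J4 is critical, the +2 change carries straight to that chain (now 18 minutes).
That remains the longest chain; total 18 minutes.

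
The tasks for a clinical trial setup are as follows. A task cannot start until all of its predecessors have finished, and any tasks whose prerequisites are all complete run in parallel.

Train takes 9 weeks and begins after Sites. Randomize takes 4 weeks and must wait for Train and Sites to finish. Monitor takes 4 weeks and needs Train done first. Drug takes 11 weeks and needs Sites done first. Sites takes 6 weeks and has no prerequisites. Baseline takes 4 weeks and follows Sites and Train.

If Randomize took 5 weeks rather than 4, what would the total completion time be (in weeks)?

20

The binding path is Sites→Train→Randomize = 6+9+4 = 19; finish at 19 weeks.
Randomize lies on that path, so at 5 weeks the path becomes 20 weeks.
The critical path is still Sites→Train→Randomize; finish is now 20 weeks.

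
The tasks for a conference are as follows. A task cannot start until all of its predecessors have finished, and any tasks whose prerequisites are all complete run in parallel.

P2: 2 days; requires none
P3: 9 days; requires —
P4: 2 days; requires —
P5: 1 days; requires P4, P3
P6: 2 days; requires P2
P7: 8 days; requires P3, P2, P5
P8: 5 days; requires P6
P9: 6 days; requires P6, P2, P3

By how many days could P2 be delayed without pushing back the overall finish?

Critical path: P3→P5→P7 = 9+1+8 = 18, so the finish is 18 days.
Longest path through P2: 10 days (earliest finish 2, latest finish 10).
Float = 18 − 10 = 8.

8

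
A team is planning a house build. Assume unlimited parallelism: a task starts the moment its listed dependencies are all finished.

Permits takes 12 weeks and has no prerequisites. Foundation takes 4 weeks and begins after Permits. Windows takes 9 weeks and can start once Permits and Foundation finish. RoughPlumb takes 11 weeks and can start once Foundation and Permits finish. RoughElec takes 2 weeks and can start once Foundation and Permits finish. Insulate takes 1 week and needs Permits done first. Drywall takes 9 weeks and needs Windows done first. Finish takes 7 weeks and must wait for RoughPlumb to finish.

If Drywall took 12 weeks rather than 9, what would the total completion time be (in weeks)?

37

Critical path before the change: Permits→Foundation→Windows→Drywall = 12+4+9+9 = 34 giving 34 weeks.
Drywall is on the critical path; changing it to 12 makes that path 37 weeks.
The critical path is still Permits→Foundation→Windows→Drywall; finish is now 37 weeks.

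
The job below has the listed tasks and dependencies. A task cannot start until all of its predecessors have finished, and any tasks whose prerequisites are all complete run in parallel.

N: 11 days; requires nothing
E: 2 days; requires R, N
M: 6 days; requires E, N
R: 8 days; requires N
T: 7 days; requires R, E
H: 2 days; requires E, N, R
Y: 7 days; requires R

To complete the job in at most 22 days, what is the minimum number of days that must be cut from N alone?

6

Current finish: 28 days; target: 22.
N is on every critical path, so each day cut from N cuts the finish by one (this holds down to a finish of 18).
Need 28 − 22 = 6 days off N → N becomes 5 days, finish becomes 22.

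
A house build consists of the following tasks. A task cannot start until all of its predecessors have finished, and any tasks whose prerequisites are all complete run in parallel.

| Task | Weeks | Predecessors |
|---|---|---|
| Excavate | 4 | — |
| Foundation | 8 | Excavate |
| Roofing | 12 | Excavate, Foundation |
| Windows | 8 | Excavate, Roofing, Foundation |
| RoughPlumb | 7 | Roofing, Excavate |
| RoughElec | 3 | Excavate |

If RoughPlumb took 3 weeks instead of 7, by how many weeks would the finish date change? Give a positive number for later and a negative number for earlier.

0

Baseline: Excavate→Foundation→Roofing→Windows = 4+8+12+8 = 32 → 32 weeks.
RoughPlumb is off the critical path — its longest chain is 31 weeks, giving 1 of slack.
That remains the longest chain; total 32 weeks.
Change in finish: 32 − 32 = +0 weeks.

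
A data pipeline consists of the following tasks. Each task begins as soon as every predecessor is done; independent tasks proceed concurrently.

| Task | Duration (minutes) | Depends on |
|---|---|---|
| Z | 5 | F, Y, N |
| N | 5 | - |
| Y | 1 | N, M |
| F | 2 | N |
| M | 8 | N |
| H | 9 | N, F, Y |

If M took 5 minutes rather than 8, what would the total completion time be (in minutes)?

20

As given, the longest chain is N→M→Y→H = 5+8+1+9 = 23, so the finish is 23 minutes.
M is on the critical path; changing it to 5 makes that path 20 minutes.
No other chain overtakes it, so the finish is 20 minutes.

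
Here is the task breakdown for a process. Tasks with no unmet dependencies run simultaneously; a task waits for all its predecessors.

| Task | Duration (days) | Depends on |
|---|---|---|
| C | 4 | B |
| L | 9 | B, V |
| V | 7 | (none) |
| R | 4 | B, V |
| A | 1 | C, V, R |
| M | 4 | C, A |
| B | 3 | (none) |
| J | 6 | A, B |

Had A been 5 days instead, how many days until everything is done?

22

The binding path is V→R→A→J = 7+4+1+6 = 18; finish at 18 days.
A lies on that path, so at 5 days the path becomes 22 days.
The critical path is still V→R→A→J; finish is now 22 days.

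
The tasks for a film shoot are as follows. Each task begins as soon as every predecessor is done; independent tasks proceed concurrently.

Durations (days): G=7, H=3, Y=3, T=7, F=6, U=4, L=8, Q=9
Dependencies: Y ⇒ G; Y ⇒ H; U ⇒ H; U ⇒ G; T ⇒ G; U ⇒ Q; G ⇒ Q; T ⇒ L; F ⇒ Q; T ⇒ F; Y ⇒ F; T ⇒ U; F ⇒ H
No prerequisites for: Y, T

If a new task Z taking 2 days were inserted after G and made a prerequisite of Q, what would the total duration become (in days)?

29

Originally the plan takes 27 days.
With Z inserted, Q now waits for max(G, F, U, Z).
New critical path: T→U→G→Z→Q = 7+4+7+2+9 = 29 ⇒ 29 days.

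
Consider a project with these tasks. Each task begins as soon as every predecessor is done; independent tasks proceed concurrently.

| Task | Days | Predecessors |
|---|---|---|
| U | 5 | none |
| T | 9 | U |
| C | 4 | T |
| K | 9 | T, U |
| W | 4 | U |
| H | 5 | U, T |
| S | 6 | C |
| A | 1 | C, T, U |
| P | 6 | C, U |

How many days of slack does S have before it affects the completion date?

U→T→C→S = 5+9+4+6 = 24 sets the makespan at 24 days.
S finishes as early as 24 and must finish by 24.
Slack of S = 18 − 18 = 0 days.

0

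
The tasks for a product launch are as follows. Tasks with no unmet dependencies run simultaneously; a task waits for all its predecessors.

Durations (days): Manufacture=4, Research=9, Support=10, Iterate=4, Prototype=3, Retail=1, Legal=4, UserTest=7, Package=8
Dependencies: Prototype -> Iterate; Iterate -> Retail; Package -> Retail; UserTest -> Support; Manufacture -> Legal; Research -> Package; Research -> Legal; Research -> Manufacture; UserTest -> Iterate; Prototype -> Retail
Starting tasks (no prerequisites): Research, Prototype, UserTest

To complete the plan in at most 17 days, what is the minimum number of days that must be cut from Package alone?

Current finish: 18 days; target: 17.
Package is on every critical path, so each day cut from Package cuts the finish by one (this holds down to a finish of 17).
Need 18 − 17 = 1 day off Package → Package becomes 7 days, finish becomes 17.

1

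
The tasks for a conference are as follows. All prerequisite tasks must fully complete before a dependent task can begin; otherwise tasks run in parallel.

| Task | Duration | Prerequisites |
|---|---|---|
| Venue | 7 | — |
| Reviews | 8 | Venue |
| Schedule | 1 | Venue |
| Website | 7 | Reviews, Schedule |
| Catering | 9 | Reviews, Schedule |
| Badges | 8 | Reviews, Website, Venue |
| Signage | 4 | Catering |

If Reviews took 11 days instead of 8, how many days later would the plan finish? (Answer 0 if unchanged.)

3

Actual critical path: Venue→Reviews→Website→Badges = 7+8+7+8 = 30 ⇒ 30 days.
Since Reviews is critical, the +3 change carries straight to that chain (now 33 days).
That remains the longest chain; total 33 days.
Change in finish: 33 − 30 = +3 days.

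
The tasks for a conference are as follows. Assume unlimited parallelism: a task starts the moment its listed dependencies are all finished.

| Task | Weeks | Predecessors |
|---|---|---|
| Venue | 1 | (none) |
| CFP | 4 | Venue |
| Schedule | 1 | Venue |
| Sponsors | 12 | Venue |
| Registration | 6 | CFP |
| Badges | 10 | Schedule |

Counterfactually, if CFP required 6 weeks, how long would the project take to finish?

13

Critical path before the change: Venue→Sponsors = 1+12 = 13 giving 13 weeks.
CFP has 2 weeks of float (longest path through it is 11).
New critical path: Venue→CFP→Registration = 1+6+6 = 13 ⇒ 13 weeks.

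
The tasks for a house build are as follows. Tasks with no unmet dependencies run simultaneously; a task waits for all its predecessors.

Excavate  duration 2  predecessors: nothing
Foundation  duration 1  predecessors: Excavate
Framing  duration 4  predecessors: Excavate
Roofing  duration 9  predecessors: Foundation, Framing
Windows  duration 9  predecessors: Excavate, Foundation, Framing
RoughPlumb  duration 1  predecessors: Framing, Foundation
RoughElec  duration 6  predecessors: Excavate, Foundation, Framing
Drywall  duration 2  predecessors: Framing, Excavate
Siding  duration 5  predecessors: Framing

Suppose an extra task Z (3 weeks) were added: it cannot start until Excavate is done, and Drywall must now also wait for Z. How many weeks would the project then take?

Originally the project takes 15 weeks.
With Z inserted, Drywall now waits for max(Framing, Excavate, Z).
New critical path: Excavate→Framing→Roofing = 2+4+9 = 15 ⇒ 15 weeks.

15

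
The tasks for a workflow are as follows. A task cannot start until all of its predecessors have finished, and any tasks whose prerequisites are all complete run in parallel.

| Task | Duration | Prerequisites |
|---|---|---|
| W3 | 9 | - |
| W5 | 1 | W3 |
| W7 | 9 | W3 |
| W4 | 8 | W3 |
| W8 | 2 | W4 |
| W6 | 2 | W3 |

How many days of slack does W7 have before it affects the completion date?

The longest chain is W3→W4→W8 = 9+8+2 = 19; overall finish 19 days.
The longest chain containing W7 totals 18 days.
Float = 19 − 18 = 1.

1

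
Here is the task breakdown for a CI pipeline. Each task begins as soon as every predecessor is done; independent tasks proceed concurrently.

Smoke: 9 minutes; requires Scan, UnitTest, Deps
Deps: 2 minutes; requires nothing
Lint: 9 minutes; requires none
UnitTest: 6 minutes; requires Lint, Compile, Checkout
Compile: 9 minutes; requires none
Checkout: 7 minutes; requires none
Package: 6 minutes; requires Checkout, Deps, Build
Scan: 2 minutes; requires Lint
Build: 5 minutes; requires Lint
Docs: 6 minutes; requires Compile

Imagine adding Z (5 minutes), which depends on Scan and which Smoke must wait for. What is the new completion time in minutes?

Originally the plan takes 24 minutes.
With Z inserted, Smoke now waits for max(Scan, UnitTest, Deps, Z).
New critical path: Lint→Scan→Z→Smoke = 9+2+5+9 = 25 ⇒ 25 minutes.

25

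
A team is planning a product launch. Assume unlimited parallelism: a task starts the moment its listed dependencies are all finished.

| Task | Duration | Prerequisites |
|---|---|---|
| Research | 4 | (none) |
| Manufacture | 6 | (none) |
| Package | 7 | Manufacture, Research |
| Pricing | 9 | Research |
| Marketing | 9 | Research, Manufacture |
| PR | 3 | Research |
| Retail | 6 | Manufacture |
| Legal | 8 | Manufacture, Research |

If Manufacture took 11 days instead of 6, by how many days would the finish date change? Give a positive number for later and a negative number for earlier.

5

Actual critical path: Manufacture→Marketing = 6+9 = 15 ⇒ 15 days.
Manufacture lies on that path, so at 11 days the path becomes 20 days.
That remains the longest chain; total 20 days.
Change in finish: 20 − 15 = +5 days.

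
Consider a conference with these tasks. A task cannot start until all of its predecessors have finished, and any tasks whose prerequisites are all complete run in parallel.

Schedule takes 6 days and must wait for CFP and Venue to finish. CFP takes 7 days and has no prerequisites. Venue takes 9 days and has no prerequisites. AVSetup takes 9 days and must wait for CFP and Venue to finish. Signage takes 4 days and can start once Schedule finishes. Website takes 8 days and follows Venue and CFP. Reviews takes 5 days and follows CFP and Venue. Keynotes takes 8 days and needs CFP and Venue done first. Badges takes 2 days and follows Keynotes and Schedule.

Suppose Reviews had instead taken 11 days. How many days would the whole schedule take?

Actual critical path: Venue→Schedule→Signage = 9+6+4 = 19 ⇒ 19 days.
The longest path through Reviews is only 14 days, so Reviews has float 5.
New critical path: Venue→Reviews = 9+11 = 20 ⇒ 20 days.

20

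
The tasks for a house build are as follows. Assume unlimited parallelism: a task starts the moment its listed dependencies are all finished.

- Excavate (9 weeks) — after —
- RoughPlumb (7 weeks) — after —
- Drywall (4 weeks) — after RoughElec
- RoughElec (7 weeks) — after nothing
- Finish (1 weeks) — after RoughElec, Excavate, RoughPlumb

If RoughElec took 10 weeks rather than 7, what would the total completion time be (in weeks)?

Actual critical path: RoughElec→Drywall = 7+4 = 11 ⇒ 11 weeks.
Since RoughElec is critical, the +3 change carries straight to that chain (now 14 weeks).
That remains the longest chain; total 14 weeks.

14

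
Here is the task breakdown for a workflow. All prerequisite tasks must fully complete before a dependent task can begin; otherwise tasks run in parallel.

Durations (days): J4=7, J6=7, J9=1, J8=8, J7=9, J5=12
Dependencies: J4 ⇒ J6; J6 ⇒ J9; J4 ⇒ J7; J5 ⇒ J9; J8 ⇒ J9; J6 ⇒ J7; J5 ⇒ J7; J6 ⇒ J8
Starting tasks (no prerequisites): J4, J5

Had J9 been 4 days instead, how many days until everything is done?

The binding path is J4→J6→J8→J9 = 7+7+8+1 = 23; finish at 23 days.
Since J9 is critical, the +3 change carries straight to that chain (now 26 days).
No other chain overtakes it, so the finish is 26 days.

26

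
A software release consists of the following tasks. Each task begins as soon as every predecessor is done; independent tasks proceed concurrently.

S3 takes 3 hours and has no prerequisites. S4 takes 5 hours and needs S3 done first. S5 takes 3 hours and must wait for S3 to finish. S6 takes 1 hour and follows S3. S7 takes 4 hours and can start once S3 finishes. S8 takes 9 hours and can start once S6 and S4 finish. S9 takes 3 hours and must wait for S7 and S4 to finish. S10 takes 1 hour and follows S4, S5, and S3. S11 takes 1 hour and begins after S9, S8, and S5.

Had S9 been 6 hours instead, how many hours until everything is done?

Actual critical path: S3→S4→S8→S11 = 3+5+9+1 = 18 ⇒ 18 hours.
S9 has 6 hours of float (longest path through it is 12).
The critical path is still S3→S4→S8→S11; finish is now 18 hours.

18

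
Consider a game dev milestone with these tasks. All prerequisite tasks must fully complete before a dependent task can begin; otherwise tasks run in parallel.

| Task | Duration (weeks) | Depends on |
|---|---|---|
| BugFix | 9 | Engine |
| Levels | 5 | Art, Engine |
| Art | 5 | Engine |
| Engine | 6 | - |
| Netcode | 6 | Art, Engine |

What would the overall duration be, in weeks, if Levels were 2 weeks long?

The binding path is Engine→Art→Netcode = 6+5+6 = 17; finish at 17 weeks.
The longest path through Levels is only 16 weeks, so Levels has float 1.
No other chain overtakes it, so the finish is 17 weeks.

17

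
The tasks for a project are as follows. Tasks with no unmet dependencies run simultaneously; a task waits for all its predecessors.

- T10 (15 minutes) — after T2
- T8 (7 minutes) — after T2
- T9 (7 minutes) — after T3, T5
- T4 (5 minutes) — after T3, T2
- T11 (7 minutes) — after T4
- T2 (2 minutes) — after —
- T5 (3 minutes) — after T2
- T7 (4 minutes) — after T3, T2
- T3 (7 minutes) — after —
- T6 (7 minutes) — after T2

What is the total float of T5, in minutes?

7

The longest chain is T3→T4→T11 = 7+5+7 = 19; overall finish 19 minutes.
The longest chain containing T5 totals 12 minutes.
Slack of T5 = 9 − 2 = 7 minutes.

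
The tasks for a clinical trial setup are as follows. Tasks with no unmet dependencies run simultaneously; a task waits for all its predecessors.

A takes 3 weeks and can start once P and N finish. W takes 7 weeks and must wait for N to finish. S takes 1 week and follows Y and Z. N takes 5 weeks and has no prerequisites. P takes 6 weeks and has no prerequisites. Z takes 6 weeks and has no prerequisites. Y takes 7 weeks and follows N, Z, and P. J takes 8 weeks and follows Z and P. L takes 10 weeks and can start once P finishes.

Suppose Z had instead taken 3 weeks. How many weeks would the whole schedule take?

Actual critical path: P→L = 6+10 = 16 ⇒ 16 weeks.
The longest path through Z is only 14 weeks, so Z has float 2.
No other chain overtakes it, so the finish is 16 weeks.

16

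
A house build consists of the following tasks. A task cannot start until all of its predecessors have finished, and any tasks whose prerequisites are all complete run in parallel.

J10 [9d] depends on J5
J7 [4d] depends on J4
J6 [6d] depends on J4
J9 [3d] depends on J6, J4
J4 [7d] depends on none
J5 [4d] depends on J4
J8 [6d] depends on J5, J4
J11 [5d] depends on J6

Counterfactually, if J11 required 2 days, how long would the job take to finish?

Actual critical path: J4→J5→J10 = 7+4+9 = 20 ⇒ 20 days.
J11 has 2 days of float (longest path through it is 18).
The critical path is still J4→J5→J10; finish is now 20 days.

20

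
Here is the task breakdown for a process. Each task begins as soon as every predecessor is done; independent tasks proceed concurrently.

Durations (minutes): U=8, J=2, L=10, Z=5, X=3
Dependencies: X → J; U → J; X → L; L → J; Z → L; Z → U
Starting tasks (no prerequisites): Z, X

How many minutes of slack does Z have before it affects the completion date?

0

Critical path: Z→L→J = 5+10+2 = 17, so the finish is 17 minutes.
Z finishes as early as 5 and must finish by 5.
Float = 17 − 17 = 0.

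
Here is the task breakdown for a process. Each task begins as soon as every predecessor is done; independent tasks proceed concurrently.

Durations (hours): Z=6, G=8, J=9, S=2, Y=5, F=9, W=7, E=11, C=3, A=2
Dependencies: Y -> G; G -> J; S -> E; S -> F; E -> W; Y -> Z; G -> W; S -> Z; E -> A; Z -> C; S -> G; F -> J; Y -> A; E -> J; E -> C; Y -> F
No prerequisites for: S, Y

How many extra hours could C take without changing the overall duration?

7

Critical path: Y→F→J = 5+9+9 = 23, so the finish is 23 hours.
C finishes as early as 16 and must finish by 23.
Slack of C = 20 − 13 = 7 hours.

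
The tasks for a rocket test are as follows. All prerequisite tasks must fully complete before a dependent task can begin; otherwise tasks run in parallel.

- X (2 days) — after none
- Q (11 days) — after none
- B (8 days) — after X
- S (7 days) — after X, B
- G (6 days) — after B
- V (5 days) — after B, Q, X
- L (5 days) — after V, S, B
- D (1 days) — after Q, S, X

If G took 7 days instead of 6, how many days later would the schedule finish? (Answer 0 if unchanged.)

Critical path before the change: X→B→S→L = 2+8+7+5 = 22 giving 22 days.
G has 6 days of float (longest path through it is 16).
The critical path is still X→B→S→L; finish is now 22 days.
Change in finish: 22 − 22 = +0 days.

0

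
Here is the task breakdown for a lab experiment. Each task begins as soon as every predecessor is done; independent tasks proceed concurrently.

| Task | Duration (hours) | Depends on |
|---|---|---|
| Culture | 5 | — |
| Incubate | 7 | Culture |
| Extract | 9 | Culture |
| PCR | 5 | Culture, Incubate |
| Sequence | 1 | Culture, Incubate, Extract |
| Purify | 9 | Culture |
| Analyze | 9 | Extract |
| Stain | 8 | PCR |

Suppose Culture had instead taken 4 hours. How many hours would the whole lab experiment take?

24

As given, the longest chain is Culture→Incubate→PCR→Stain = 5+7+5+8 = 25, so the finish is 25 hours.
Since Culture is critical, the -1 change carries straight to that chain (now 24 hours).
That remains the longest chain; total 24 hours.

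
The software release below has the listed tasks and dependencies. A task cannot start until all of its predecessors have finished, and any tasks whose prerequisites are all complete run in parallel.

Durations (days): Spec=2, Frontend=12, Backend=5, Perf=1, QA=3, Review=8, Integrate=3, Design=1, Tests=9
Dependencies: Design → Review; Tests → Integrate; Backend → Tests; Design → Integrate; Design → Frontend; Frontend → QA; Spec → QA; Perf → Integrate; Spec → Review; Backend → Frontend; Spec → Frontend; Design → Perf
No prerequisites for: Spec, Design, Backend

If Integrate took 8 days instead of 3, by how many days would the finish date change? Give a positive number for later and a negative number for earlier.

2

As given, the longest chain is Backend→Frontend→QA = 5+12+3 = 20, so the finish is 20 days.
Integrate has 3 days of float (longest path through it is 17).
Now Backend→Tests→Integrate = 5+9+8 = 22 is longest, so the finish becomes 22 days.
Change in finish: 22 − 20 = +2 days.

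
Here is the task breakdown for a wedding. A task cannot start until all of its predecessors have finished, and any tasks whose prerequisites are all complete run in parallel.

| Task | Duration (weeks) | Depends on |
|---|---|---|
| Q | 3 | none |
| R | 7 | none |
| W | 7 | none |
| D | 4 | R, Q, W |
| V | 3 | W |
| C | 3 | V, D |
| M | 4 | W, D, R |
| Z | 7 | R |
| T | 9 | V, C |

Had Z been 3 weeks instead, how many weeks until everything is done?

The binding path is R→D→C→T = 7+4+3+9 = 23; finish at 23 weeks.
The longest path through Z is only 14 weeks, so Z has float 9.
That remains the longest chain; total 23 weeks.

23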